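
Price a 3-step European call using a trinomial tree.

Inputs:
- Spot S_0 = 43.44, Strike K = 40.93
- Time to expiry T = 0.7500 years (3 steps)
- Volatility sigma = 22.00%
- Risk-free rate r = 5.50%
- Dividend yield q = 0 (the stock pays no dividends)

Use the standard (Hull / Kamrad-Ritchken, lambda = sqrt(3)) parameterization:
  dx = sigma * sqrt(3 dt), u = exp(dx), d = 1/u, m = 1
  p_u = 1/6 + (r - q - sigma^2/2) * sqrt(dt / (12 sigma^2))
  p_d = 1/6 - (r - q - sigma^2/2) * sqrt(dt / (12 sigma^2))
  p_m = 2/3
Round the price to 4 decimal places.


Answer: Price = V(0,0) = 5.6727

Derivation:
dt = T/N = 0.250000; dx = sigma*sqrt(3*dt) = 0.190526
u = exp(dx) = 1.209885; d = 1/u = 0.826525
p_u = 0.186874, p_m = 0.666667, p_d = 0.146459
Discount per step: exp(-r*dt) = 0.986344
Stock lattice S(k, j) with j the centered position index:
  k=0: S(0,+0) = 43.4400
  k=1: S(1,-1) = 35.9042; S(1,+0) = 43.4400; S(1,+1) = 52.5574
  k=2: S(2,-2) = 29.6757; S(2,-1) = 35.9042; S(2,+0) = 43.4400; S(2,+1) = 52.5574; S(2,+2) = 63.5885
  k=3: S(3,-3) = 24.5277; S(3,-2) = 29.6757; S(3,-1) = 35.9042; S(3,+0) = 43.4400; S(3,+1) = 52.5574; S(3,+2) = 63.5885; S(3,+3) = 76.9347
Terminal payoffs V(N, j) = max(S_T - K, 0):
  V(3,-3) = 0.000000; V(3,-2) = 0.000000; V(3,-1) = 0.000000; V(3,+0) = 2.510000; V(3,+1) = 11.627419; V(3,+2) = 22.658450; V(3,+3) = 36.004733
Backward induction: V(k, j) = exp(-r*dt) * [p_u * V(k+1, j+1) + p_m * V(k+1, j) + p_d * V(k+1, j-1)]
  V(2,-2) = exp(-r*dt) * [p_u*0.000000 + p_m*0.000000 + p_d*0.000000] = 0.000000
  V(2,-1) = exp(-r*dt) * [p_u*2.510000 + p_m*0.000000 + p_d*0.000000] = 0.462648
  V(2,+0) = exp(-r*dt) * [p_u*11.627419 + p_m*2.510000 + p_d*0.000000] = 3.793671
  V(2,+1) = exp(-r*dt) * [p_u*22.658450 + p_m*11.627419 + p_d*2.510000] = 12.184801
  V(2,+2) = exp(-r*dt) * [p_u*36.004733 + p_m*22.658450 + p_d*11.627419] = 23.215506
  V(1,-1) = exp(-r*dt) * [p_u*3.793671 + p_m*0.462648 + p_d*0.000000] = 1.003477
  V(1,+0) = exp(-r*dt) * [p_u*12.184801 + p_m*3.793671 + p_d*0.462648] = 4.807338
  V(1,+1) = exp(-r*dt) * [p_u*23.215506 + p_m*12.184801 + p_d*3.793671] = 12.839431
  V(0,+0) = exp(-r*dt) * [p_u*12.839431 + p_m*4.807338 + p_d*1.003477] = 5.672677


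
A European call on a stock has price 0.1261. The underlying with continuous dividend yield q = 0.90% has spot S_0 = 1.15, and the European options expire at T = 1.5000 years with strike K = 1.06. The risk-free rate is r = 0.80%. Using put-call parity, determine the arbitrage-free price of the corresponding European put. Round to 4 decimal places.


Put-call parity: C - P = S_0 * exp(-qT) - K * exp(-rT).
S_0 * exp(-qT) = 1.1500 * 0.98659072 = 1.13457932
K * exp(-rT) = 1.0600 * 0.98807171 = 1.04735602
P = C - S*exp(-qT) + K*exp(-rT)
P = 0.1261 - 1.13457932 + 1.04735602 = 0.0389

Answer: Put price = 0.0389


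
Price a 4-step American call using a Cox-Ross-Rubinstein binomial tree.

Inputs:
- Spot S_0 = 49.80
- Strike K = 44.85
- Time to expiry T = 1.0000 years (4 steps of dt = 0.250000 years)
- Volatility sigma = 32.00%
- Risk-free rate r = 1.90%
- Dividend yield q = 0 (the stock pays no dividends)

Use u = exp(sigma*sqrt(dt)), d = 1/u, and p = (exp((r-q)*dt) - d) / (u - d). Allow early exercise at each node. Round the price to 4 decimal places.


Answer: Price = V(0,0) = 9.5254

Derivation:
dt = T/N = 0.250000
u = exp(sigma*sqrt(dt)) = 1.173511; d = 1/u = 0.852144
p = (exp((r-q)*dt) - d) / (u - d) = 0.474901
Discount per step: exp(-r*dt) = 0.995261
Stock lattice S(k, i) with i counting down-moves:
  k=0: S(0,0) = 49.8000
  k=1: S(1,0) = 58.4408; S(1,1) = 42.4368
  k=2: S(2,0) = 68.5810; S(2,1) = 49.8000; S(2,2) = 36.1622
  k=3: S(3,0) = 80.4805; S(3,1) = 58.4408; S(3,2) = 42.4368; S(3,3) = 30.8154
  k=4: S(4,0) = 94.4447; S(4,1) = 68.5810; S(4,2) = 49.8000; S(4,3) = 36.1622; S(4,4) = 26.2592
Terminal payoffs V(N, i) = max(S_T - K, 0):
  V(4,0) = 49.594748; V(4,1) = 23.730963; V(4,2) = 4.950000; V(4,3) = 0.000000; V(4,4) = 0.000000
Backward induction: V(k, i) = exp(-r*dt) * [p * V(k+1, i) + (1-p) * V(k+1, i+1)]; then take max(V_cont, immediate exercise) for American.
  V(3,0) = exp(-r*dt) * [p*49.594748 + (1-p)*23.730963] = 35.843038; exercise = 35.630505; V(3,0) = max -> 35.843038
  V(3,1) = exp(-r*dt) * [p*23.730963 + (1-p)*4.950000] = 13.803374; exercise = 13.590841; V(3,1) = max -> 13.803374
  V(3,2) = exp(-r*dt) * [p*4.950000 + (1-p)*0.000000] = 2.339620; exercise = 0.000000; V(3,2) = max -> 2.339620
  V(3,3) = exp(-r*dt) * [p*0.000000 + (1-p)*0.000000] = 0.000000; exercise = 0.000000; V(3,3) = max -> 0.000000
  V(2,0) = exp(-r*dt) * [p*35.843038 + (1-p)*13.803374] = 24.155020; exercise = 23.730963; V(2,0) = max -> 24.155020
  V(2,1) = exp(-r*dt) * [p*13.803374 + (1-p)*2.339620] = 7.746881; exercise = 4.950000; V(2,1) = max -> 7.746881
  V(2,2) = exp(-r*dt) * [p*2.339620 + (1-p)*0.000000] = 1.105822; exercise = 0.000000; V(2,2) = max -> 1.105822
  V(1,0) = exp(-r*dt) * [p*24.155020 + (1-p)*7.746881] = 15.465485; exercise = 13.590841; V(1,0) = max -> 15.465485
  V(1,1) = exp(-r*dt) * [p*7.746881 + (1-p)*1.105822] = 4.239482; exercise = 0.000000; V(1,1) = max -> 4.239482
  V(0,0) = exp(-r*dt) * [p*15.465485 + (1-p)*4.239482] = 9.525367; exercise = 4.950000; V(0,0) = max -> 9.525367


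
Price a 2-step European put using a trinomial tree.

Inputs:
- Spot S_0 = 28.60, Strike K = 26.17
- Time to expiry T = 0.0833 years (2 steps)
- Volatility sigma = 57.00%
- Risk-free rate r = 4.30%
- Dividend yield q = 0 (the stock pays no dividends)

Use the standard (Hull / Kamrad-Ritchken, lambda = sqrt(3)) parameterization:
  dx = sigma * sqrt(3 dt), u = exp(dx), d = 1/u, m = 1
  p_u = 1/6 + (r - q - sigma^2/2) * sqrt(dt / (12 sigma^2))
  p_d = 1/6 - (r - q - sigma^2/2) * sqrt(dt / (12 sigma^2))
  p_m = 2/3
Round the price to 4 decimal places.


Answer: Price = V(0,0) = 0.8886

Derivation:
dt = T/N = 0.041650; dx = sigma*sqrt(3*dt) = 0.201485
u = exp(dx) = 1.223218; d = 1/u = 0.817516
p_u = 0.154321, p_m = 0.666667, p_d = 0.179013
Discount per step: exp(-r*dt) = 0.998211
Stock lattice S(k, j) with j the centered position index:
  k=0: S(0,+0) = 28.6000
  k=1: S(1,-1) = 23.3810; S(1,+0) = 28.6000; S(1,+1) = 34.9840
  k=2: S(2,-2) = 19.1143; S(2,-1) = 23.3810; S(2,+0) = 28.6000; S(2,+1) = 34.9840; S(2,+2) = 42.7931
Terminal payoffs V(N, j) = max(K - S_T, 0):
  V(2,-2) = 7.055705; V(2,-1) = 2.789050; V(2,+0) = 0.000000; V(2,+1) = 0.000000; V(2,+2) = 0.000000
Backward induction: V(k, j) = exp(-r*dt) * [p_u * V(k+1, j+1) + p_m * V(k+1, j) + p_d * V(k+1, j-1)]
  V(1,-1) = exp(-r*dt) * [p_u*0.000000 + p_m*2.789050 + p_d*7.055705] = 3.116840
  V(1,+0) = exp(-r*dt) * [p_u*0.000000 + p_m*0.000000 + p_d*2.789050] = 0.498382
  V(1,+1) = exp(-r*dt) * [p_u*0.000000 + p_m*0.000000 + p_d*0.000000] = 0.000000
  V(0,+0) = exp(-r*dt) * [p_u*0.000000 + p_m*0.498382 + p_d*3.116840] = 0.888616


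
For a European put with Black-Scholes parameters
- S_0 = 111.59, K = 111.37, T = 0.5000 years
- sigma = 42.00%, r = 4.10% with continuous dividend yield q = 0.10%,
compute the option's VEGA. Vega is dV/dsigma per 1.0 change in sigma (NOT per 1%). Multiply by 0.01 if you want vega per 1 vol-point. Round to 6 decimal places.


d1 = 0.2224808748; d2 = -0.0745039733
phi(d1) = 0.3891900855; exp(-qT) = 0.9995001250; exp(-rT) = 0.9797086965
Vega = S * exp(-qT) * phi(d1) * sqrt(T) = 111.5900 * 0.9995001250 * 0.3891900855 * 0.7071067812 = 30.694100

Answer: Vega = 30.694100


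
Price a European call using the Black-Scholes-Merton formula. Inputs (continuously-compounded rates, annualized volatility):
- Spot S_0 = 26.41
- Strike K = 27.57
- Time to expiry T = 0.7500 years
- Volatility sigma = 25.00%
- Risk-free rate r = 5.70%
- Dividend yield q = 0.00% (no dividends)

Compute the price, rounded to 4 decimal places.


d1 = (ln(S/K) + (r - q + 0.5*sigma^2) * T) / (sigma * sqrt(T)) = 0.10716545
d2 = d1 - sigma * sqrt(T) = -0.10934090
exp(-rT) = 0.95815090; exp(-qT) = 1.00000000
C = S_0 * exp(-qT) * N(d1) - K * exp(-rT) * N(d2)
N(d1) = 0.54267114; N(d2) = 0.45646605
C = 26.4100 * 1.00000000 * 0.54267114 - 27.5700 * 0.95815090 * 0.45646605 = 2.2738

Answer: Price = 2.2738


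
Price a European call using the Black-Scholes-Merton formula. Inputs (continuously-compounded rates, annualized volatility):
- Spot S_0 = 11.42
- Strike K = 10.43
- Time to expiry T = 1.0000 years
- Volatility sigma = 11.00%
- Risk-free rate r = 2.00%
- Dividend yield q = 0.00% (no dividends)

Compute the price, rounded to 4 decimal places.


Answer: Price = 1.2943

Derivation:
d1 = (ln(S/K) + (r - q + 0.5*sigma^2) * T) / (sigma * sqrt(T)) = 1.06118123
d2 = d1 - sigma * sqrt(T) = 0.95118123
exp(-rT) = 0.98019867; exp(-qT) = 1.00000000
C = S_0 * exp(-qT) * N(d1) - K * exp(-rT) * N(d2)
N(d1) = 0.85569623; N(d2) = 0.82924381
C = 11.4200 * 1.00000000 * 0.85569623 - 10.4300 * 0.98019867 * 0.82924381 = 1.2943


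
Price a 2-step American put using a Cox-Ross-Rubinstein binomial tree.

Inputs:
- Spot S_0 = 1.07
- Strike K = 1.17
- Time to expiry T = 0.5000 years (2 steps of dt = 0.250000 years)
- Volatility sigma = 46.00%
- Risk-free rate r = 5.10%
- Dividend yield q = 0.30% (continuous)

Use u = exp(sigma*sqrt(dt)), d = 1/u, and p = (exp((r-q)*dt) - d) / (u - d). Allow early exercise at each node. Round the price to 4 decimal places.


dt = T/N = 0.250000
u = exp(sigma*sqrt(dt)) = 1.258600; d = 1/u = 0.794534
p = (exp((r-q)*dt) - d) / (u - d) = 0.468766
Discount per step: exp(-r*dt) = 0.987331
Stock lattice S(k, i) with i counting down-moves:
  k=0: S(0,0) = 1.0700
  k=1: S(1,0) = 1.3467; S(1,1) = 0.8502
  k=2: S(2,0) = 1.6950; S(2,1) = 1.0700; S(2,2) = 0.6755
Terminal payoffs V(N, i) = max(K - S_T, 0):
  V(2,0) = 0.000000; V(2,1) = 0.100000; V(2,2) = 0.494526
Backward induction: V(k, i) = exp(-r*dt) * [p * V(k+1, i) + (1-p) * V(k+1, i+1)]; then take max(V_cont, immediate exercise) for American.
  V(1,0) = exp(-r*dt) * [p*0.000000 + (1-p)*0.100000] = 0.052450; exercise = 0.000000; V(1,0) = max -> 0.052450
  V(1,1) = exp(-r*dt) * [p*0.100000 + (1-p)*0.494526] = 0.305664; exercise = 0.319849; V(1,1) = max -> 0.319849
  V(0,0) = exp(-r*dt) * [p*0.052450 + (1-p)*0.319849] = 0.192037; exercise = 0.100000; V(0,0) = max -> 0.192037

Answer: Price = V(0,0) = 0.1920


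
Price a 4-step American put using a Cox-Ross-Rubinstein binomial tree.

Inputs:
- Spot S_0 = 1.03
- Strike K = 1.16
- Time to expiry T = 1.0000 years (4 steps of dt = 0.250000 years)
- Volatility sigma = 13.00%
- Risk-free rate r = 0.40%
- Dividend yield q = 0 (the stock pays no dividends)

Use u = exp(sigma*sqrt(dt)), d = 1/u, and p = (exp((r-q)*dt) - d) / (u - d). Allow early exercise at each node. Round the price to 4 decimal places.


Answer: Price = V(0,0) = 0.1398

Derivation:
dt = T/N = 0.250000
u = exp(sigma*sqrt(dt)) = 1.067159; d = 1/u = 0.937067
p = (exp((r-q)*dt) - d) / (u - d) = 0.491446
Discount per step: exp(-r*dt) = 0.999000
Stock lattice S(k, i) with i counting down-moves:
  k=0: S(0,0) = 1.0300
  k=1: S(1,0) = 1.0992; S(1,1) = 0.9652
  k=2: S(2,0) = 1.1730; S(2,1) = 1.0300; S(2,2) = 0.9044
  k=3: S(3,0) = 1.2518; S(3,1) = 1.0992; S(3,2) = 0.9652; S(3,3) = 0.8475
  k=4: S(4,0) = 1.3358; S(4,1) = 1.1730; S(4,2) = 1.0300; S(4,3) = 0.9044; S(4,4) = 0.7942
Terminal payoffs V(N, i) = max(K - S_T, 0):
  V(4,0) = 0.000000; V(4,1) = 0.000000; V(4,2) = 0.130000; V(4,3) = 0.255562; V(4,4) = 0.365817
Backward induction: V(k, i) = exp(-r*dt) * [p * V(k+1, i) + (1-p) * V(k+1, i+1)]; then take max(V_cont, immediate exercise) for American.
  V(3,0) = exp(-r*dt) * [p*0.000000 + (1-p)*0.000000] = 0.000000; exercise = 0.000000; V(3,0) = max -> 0.000000
  V(3,1) = exp(-r*dt) * [p*0.000000 + (1-p)*0.130000] = 0.066046; exercise = 0.060826; V(3,1) = max -> 0.066046
  V(3,2) = exp(-r*dt) * [p*0.130000 + (1-p)*0.255562] = 0.193661; exercise = 0.194821; V(3,2) = max -> 0.194821
  V(3,3) = exp(-r*dt) * [p*0.255562 + (1-p)*0.365817] = 0.311321; exercise = 0.312480; V(3,3) = max -> 0.312480
  V(2,0) = exp(-r*dt) * [p*0.000000 + (1-p)*0.066046] = 0.033554; exercise = 0.000000; V(2,0) = max -> 0.033554
  V(2,1) = exp(-r*dt) * [p*0.066046 + (1-p)*0.194821] = 0.131403; exercise = 0.130000; V(2,1) = max -> 0.131403
  V(2,2) = exp(-r*dt) * [p*0.194821 + (1-p)*0.312480] = 0.254402; exercise = 0.255562; V(2,2) = max -> 0.255562
  V(1,0) = exp(-r*dt) * [p*0.033554 + (1-p)*0.131403] = 0.083232; exercise = 0.060826; V(1,0) = max -> 0.083232
  V(1,1) = exp(-r*dt) * [p*0.131403 + (1-p)*0.255562] = 0.194350; exercise = 0.194821; V(1,1) = max -> 0.194821
  V(0,0) = exp(-r*dt) * [p*0.083232 + (1-p)*0.194821] = 0.139841; exercise = 0.130000; V(0,0) = max -> 0.139841


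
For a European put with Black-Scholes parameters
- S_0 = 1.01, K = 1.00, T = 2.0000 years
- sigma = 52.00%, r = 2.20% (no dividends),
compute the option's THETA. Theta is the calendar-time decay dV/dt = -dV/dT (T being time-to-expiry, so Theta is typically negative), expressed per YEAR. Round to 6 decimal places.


Answer: Theta = -0.054249

Derivation:
d1 = 0.4410583047; d2 = -0.2943327478
phi(d1) = 0.3619660894; exp(-qT) = 1.0000000000; exp(-rT) = 0.9569539575
Theta = -S*exp(-qT)*phi(d1)*sigma/(2*sqrt(T)) + r*K*exp(-rT)*N(-d2) - q*S*exp(-qT)*N(-d1)
N(-d1) = 0.3295853939; N(-d2) = 0.6157481744; sqrt(T) = 1.4142135624
Term 1 = -1.0100 * 1.0000000000 * 0.3619660894 * 0.5200 / (2 * 1.4142135624) = -0.0672121224
Term 2 = 0.0220 * 1.0000 * 0.9569539575 * 0.6157481744 = 0.0129633384
Term 3 = 0 (no dividend yield, q = 0)
Theta = -0.0672121224 + (0.0129633384) + (0.0000000000) = -0.054249


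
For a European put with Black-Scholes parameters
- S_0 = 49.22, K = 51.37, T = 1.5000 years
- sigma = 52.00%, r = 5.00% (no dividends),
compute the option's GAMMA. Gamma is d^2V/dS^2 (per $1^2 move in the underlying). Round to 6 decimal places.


Answer: Gamma = 0.011889

Derivation:
d1 = 0.3690654054; d2 = -0.2678019277
phi(d1) = 0.3726770061; exp(-qT) = 1.0000000000; exp(-rT) = 0.9277434863
Gamma = exp(-qT) * phi(d1) / (S * sigma * sqrt(T)) = 1.0000000000 * 0.3726770061 / (49.2200 * 0.5200 * 1.2247448714) = 0.011889


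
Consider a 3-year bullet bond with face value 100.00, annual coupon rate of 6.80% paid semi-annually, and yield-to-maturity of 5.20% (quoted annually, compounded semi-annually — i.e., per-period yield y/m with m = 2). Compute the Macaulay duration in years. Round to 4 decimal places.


Coupon per period c = face * coupon_rate / m = 3.400000
Periods per year m = 2; per-period yield y/m = 0.026000
Number of cashflows N = 6
Cashflows (t years, CF_t, discount factor 1/(1+y/m)^(m*t), PV):
  t = 0.5000: CF_t = 3.400000, DF = 0.974659, PV = 3.313840
  t = 1.0000: CF_t = 3.400000, DF = 0.949960, PV = 3.229864
  t = 1.5000: CF_t = 3.400000, DF = 0.925887, PV = 3.148015
  t = 2.0000: CF_t = 3.400000, DF = 0.902424, PV = 3.068241
  t = 2.5000: CF_t = 3.400000, DF = 0.879555, PV = 2.990488
  t = 3.0000: CF_t = 103.400000, DF = 0.857266, PV = 88.641353
Price P = sum_t PV_t = 104.391801
Macaulay numerator sum_t t * PV_t:
  t * PV_t at t = 0.5000: 1.656920
  t * PV_t at t = 1.0000: 3.229864
  t * PV_t at t = 1.5000: 4.722023
  t * PV_t at t = 2.0000: 6.136482
  t * PV_t at t = 2.5000: 7.476221
  t * PV_t at t = 3.0000: 265.924058
Macaulay duration D = (sum_t t * PV_t) / P = 289.145567 / 104.391801 = 2.769811

Answer: Macaulay duration = 2.7698 years


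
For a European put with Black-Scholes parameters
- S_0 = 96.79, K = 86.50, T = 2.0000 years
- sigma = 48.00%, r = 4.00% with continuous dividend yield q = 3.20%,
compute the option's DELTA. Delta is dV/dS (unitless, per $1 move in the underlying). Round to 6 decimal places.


Answer: Delta = -0.280046

Derivation:
d1 = 0.5285612424; d2 = -0.1502612675
phi(d1) = 0.3469318116; exp(-qT) = 0.9380049995; exp(-rT) = 0.9231163464
N(-d1) = 0.2985549263
Delta = -exp(-qT) * N(-d1) = -0.9380049995 * 0.2985549263 = -0.280046


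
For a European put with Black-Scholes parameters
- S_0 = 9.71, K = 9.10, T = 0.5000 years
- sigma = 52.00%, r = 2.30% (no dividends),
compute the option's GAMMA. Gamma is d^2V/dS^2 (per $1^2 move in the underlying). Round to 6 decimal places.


Answer: Gamma = 0.103492

Derivation:
d1 = 0.3915790607; d2 = 0.0238835345
phi(d1) = 0.3694996028; exp(-qT) = 1.0000000000; exp(-rT) = 0.9885658722
Gamma = exp(-qT) * phi(d1) / (S * sigma * sqrt(T)) = 1.0000000000 * 0.3694996028 / (9.7100 * 0.5200 * 0.7071067812) = 0.103492


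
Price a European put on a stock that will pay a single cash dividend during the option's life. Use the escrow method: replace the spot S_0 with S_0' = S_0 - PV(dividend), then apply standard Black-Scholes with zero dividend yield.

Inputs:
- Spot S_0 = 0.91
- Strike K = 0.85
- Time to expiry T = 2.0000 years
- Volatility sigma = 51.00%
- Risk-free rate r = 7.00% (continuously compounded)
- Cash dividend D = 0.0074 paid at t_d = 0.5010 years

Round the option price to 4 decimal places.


Answer: Price = 0.1577

Derivation:
PV(D) = D * exp(-r * t_d) = 0.0074 * 0.96553783 = 0.00714498
S_0' = S_0 - PV(D) = 0.9100 - 0.00714498 = 0.90285502
d1 = (ln(S_0'/K) + (r + sigma^2/2)*T) / (sigma*sqrt(T)) = 0.63837273
d2 = d1 - sigma*sqrt(T) = -0.08287619
exp(-rT) = 0.86935824
N(-d1) = 0.26161554; N(-d2) = 0.53302501
P = K * exp(-rT) * N(-d2) - S_0' * N(-d1) = 0.8500 * 0.86935824 * 0.53302501 - 0.90285502 * 0.26161554 = 0.1577


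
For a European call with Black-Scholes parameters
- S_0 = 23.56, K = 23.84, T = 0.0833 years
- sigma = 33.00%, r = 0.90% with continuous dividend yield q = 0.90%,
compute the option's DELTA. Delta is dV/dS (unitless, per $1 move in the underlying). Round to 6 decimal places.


Answer: Delta = 0.469189

Derivation:
d1 = -0.0764228538; d2 = -0.1716665938
phi(d1) = 0.3977789780; exp(-qT) = 0.9992505810; exp(-rT) = 0.9992505810
N(d1) = 0.4695413440
Delta = exp(-qT) * N(d1) = 0.9992505810 * 0.4695413440 = 0.469189


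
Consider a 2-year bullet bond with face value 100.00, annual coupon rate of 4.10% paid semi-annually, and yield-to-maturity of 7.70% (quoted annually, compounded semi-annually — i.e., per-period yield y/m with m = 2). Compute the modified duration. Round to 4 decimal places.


Answer: Modified duration = 1.8663

Derivation:
Coupon per period c = face * coupon_rate / m = 2.050000
Periods per year m = 2; per-period yield y/m = 0.038500
Number of cashflows N = 4
Cashflows (t years, CF_t, discount factor 1/(1+y/m)^(m*t), PV):
  t = 0.5000: CF_t = 2.050000, DF = 0.962927, PV = 1.974001
  t = 1.0000: CF_t = 2.050000, DF = 0.927229, PV = 1.900819
  t = 1.5000: CF_t = 2.050000, DF = 0.892854, PV = 1.830351
  t = 2.0000: CF_t = 102.050000, DF = 0.859754, PV = 87.737854
Price P = sum_t PV_t = 93.443025
First compute Macaulay numerator sum_t t * PV_t:
  t * PV_t at t = 0.5000: 0.987000
  t * PV_t at t = 1.0000: 1.900819
  t * PV_t at t = 1.5000: 2.745526
  t * PV_t at t = 2.0000: 175.475707
Macaulay duration D = 181.109053 / 93.443025 = 1.938176
Modified duration = D / (1 + y/m) = 1.938176 / (1 + 0.038500) = 1.866323


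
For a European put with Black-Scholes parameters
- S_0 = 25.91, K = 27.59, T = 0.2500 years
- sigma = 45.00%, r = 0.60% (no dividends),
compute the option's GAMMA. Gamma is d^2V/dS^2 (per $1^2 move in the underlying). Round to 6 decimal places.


Answer: Gamma = 0.067561

Derivation:
d1 = -0.1600528607; d2 = -0.3850528607
phi(d1) = 0.3938650298; exp(-qT) = 1.0000000000; exp(-rT) = 0.9985011244
Gamma = exp(-qT) * phi(d1) / (S * sigma * sqrt(T)) = 1.0000000000 * 0.3938650298 / (25.9100 * 0.4500 * 0.5000000000) = 0.067561


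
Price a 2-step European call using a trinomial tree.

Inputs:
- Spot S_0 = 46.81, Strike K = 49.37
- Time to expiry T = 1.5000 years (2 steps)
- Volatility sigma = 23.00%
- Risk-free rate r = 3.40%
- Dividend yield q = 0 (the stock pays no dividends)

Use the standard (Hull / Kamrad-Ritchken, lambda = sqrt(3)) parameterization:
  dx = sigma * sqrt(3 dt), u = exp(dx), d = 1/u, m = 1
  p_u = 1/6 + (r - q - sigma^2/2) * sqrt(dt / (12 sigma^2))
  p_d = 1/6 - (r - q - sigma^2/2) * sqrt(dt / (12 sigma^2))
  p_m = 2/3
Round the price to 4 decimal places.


Answer: Price = V(0,0) = 4.9832

Derivation:
dt = T/N = 0.750000; dx = sigma*sqrt(3*dt) = 0.345000
u = exp(dx) = 1.411990; d = 1/u = 0.708220
p_u = 0.174873, p_m = 0.666667, p_d = 0.158460
Discount per step: exp(-r*dt) = 0.974822
Stock lattice S(k, j) with j the centered position index:
  k=0: S(0,+0) = 46.8100
  k=1: S(1,-1) = 33.1518; S(1,+0) = 46.8100; S(1,+1) = 66.0952
  k=2: S(2,-2) = 23.4788; S(2,-1) = 33.1518; S(2,+0) = 46.8100; S(2,+1) = 66.0952; S(2,+2) = 93.3258
Terminal payoffs V(N, j) = max(S_T - K, 0):
  V(2,-2) = 0.000000; V(2,-1) = 0.000000; V(2,+0) = 0.000000; V(2,+1) = 16.725248; V(2,+2) = 43.955824
Backward induction: V(k, j) = exp(-r*dt) * [p_u * V(k+1, j+1) + p_m * V(k+1, j) + p_d * V(k+1, j-1)]
  V(1,-1) = exp(-r*dt) * [p_u*0.000000 + p_m*0.000000 + p_d*0.000000] = 0.000000
  V(1,+0) = exp(-r*dt) * [p_u*16.725248 + p_m*0.000000 + p_d*0.000000] = 2.851158
  V(1,+1) = exp(-r*dt) * [p_u*43.955824 + p_m*16.725248 + p_d*0.000000] = 18.362593
  V(0,+0) = exp(-r*dt) * [p_u*18.362593 + p_m*2.851158 + p_d*0.000000] = 4.983192


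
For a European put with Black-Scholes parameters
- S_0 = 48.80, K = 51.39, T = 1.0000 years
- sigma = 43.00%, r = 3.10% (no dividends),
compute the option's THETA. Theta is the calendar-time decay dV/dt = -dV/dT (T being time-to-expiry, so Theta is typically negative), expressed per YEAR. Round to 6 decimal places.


Answer: Theta = -3.195326

Derivation:
d1 = 0.1668295625; d2 = -0.2631704375
phi(d1) = 0.3934290294; exp(-qT) = 1.0000000000; exp(-rT) = 0.9694755731
Theta = -S*exp(-qT)*phi(d1)*sigma/(2*sqrt(T)) + r*K*exp(-rT)*N(-d2) - q*S*exp(-qT)*N(-d1)
N(-d1) = 0.4337520786; N(-d2) = 0.6037903923; sqrt(T) = 1.0000000000
Term 1 = -48.8000 * 1.0000000000 * 0.3934290294 * 0.4300 / (2 * 1.0000000000) = -4.1278573765
Term 2 = 0.0310 * 51.3900 * 0.9694755731 * 0.6037903923 = 0.9325312207
Term 3 = 0 (no dividend yield, q = 0)
Theta = -4.1278573765 + (0.9325312207) + (0.0000000000) = -3.195326


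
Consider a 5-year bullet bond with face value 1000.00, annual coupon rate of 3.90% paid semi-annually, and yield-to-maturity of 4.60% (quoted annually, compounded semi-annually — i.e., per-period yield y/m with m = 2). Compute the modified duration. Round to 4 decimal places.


Answer: Modified duration = 4.4799

Derivation:
Coupon per period c = face * coupon_rate / m = 19.500000
Periods per year m = 2; per-period yield y/m = 0.023000
Number of cashflows N = 10
Cashflows (t years, CF_t, discount factor 1/(1+y/m)^(m*t), PV):
  t = 0.5000: CF_t = 19.500000, DF = 0.977517, PV = 19.061584
  t = 1.0000: CF_t = 19.500000, DF = 0.955540, PV = 18.633024
  t = 1.5000: CF_t = 19.500000, DF = 0.934056, PV = 18.214100
  t = 2.0000: CF_t = 19.500000, DF = 0.913056, PV = 17.804594
  t = 2.5000: CF_t = 19.500000, DF = 0.892528, PV = 17.404295
  t = 3.0000: CF_t = 19.500000, DF = 0.872461, PV = 17.012996
  t = 3.5000: CF_t = 19.500000, DF = 0.852846, PV = 16.630495
  t = 4.0000: CF_t = 19.500000, DF = 0.833671, PV = 16.256593
  t = 4.5000: CF_t = 19.500000, DF = 0.814928, PV = 15.891098
  t = 5.0000: CF_t = 1019.500000, DF = 0.796606, PV = 812.139985
Price P = sum_t PV_t = 969.048764
First compute Macaulay numerator sum_t t * PV_t:
  t * PV_t at t = 0.5000: 9.530792
  t * PV_t at t = 1.0000: 18.633024
  t * PV_t at t = 1.5000: 27.321150
  t * PV_t at t = 2.0000: 35.609188
  t * PV_t at t = 2.5000: 43.510738
  t * PV_t at t = 3.0000: 51.038989
  t * PV_t at t = 3.5000: 58.206732
  t * PV_t at t = 4.0000: 65.026373
  t * PV_t at t = 4.5000: 71.509941
  t * PV_t at t = 5.0000: 4060.699924
Macaulay duration D = 4441.086852 / 969.048764 = 4.582934
Modified duration = D / (1 + y/m) = 4.582934 / (1 + 0.023000) = 4.479897


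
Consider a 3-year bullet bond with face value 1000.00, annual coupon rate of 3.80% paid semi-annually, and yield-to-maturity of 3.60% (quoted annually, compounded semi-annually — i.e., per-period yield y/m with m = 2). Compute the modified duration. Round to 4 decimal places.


Answer: Modified duration = 2.8134

Derivation:
Coupon per period c = face * coupon_rate / m = 19.000000
Periods per year m = 2; per-period yield y/m = 0.018000
Number of cashflows N = 6
Cashflows (t years, CF_t, discount factor 1/(1+y/m)^(m*t), PV):
  t = 0.5000: CF_t = 19.000000, DF = 0.982318, PV = 18.664047
  t = 1.0000: CF_t = 19.000000, DF = 0.964949, PV = 18.334035
  t = 1.5000: CF_t = 19.000000, DF = 0.947887, PV = 18.009857
  t = 2.0000: CF_t = 19.000000, DF = 0.931127, PV = 17.691412
  t = 2.5000: CF_t = 19.000000, DF = 0.914663, PV = 17.378597
  t = 3.0000: CF_t = 1019.000000, DF = 0.898490, PV = 915.561487
Price P = sum_t PV_t = 1005.639435
First compute Macaulay numerator sum_t t * PV_t:
  t * PV_t at t = 0.5000: 9.332024
  t * PV_t at t = 1.0000: 18.334035
  t * PV_t at t = 1.5000: 27.014786
  t * PV_t at t = 2.0000: 35.382823
  t * PV_t at t = 2.5000: 43.446492
  t * PV_t at t = 3.0000: 2746.684462
Macaulay duration D = 2880.194622 / 1005.639435 = 2.864043
Modified duration = D / (1 + y/m) = 2.864043 / (1 + 0.018000) = 2.813402


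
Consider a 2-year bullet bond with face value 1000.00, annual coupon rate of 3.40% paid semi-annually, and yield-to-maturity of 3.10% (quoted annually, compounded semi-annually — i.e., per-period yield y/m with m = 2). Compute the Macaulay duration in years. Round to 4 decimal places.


Answer: Macaulay duration = 1.9506 years

Derivation:
Coupon per period c = face * coupon_rate / m = 17.000000
Periods per year m = 2; per-period yield y/m = 0.015500
Number of cashflows N = 4
Cashflows (t years, CF_t, discount factor 1/(1+y/m)^(m*t), PV):
  t = 0.5000: CF_t = 17.000000, DF = 0.984737, PV = 16.740522
  t = 1.0000: CF_t = 17.000000, DF = 0.969706, PV = 16.485004
  t = 1.5000: CF_t = 17.000000, DF = 0.954905, PV = 16.233387
  t = 2.0000: CF_t = 1017.000000, DF = 0.940330, PV = 956.315604
Price P = sum_t PV_t = 1005.774517
Macaulay numerator sum_t t * PV_t:
  t * PV_t at t = 0.5000: 8.370261
  t * PV_t at t = 1.0000: 16.485004
  t * PV_t at t = 1.5000: 24.350080
  t * PV_t at t = 2.0000: 1912.631207
Macaulay duration D = (sum_t t * PV_t) / P = 1961.836553 / 1005.774517 = 1.950573


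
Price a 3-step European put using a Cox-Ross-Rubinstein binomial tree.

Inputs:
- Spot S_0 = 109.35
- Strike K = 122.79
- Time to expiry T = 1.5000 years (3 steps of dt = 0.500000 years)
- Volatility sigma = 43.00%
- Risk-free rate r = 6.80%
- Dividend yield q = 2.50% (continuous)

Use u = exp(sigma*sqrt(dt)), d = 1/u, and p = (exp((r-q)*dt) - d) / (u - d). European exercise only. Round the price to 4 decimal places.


Answer: Price = V(0,0) = 26.5374

Derivation:
dt = T/N = 0.500000
u = exp(sigma*sqrt(dt)) = 1.355345; d = 1/u = 0.737820
p = (exp((r-q)*dt) - d) / (u - d) = 0.459760
Discount per step: exp(-r*dt) = 0.966572
Stock lattice S(k, i) with i counting down-moves:
  k=0: S(0,0) = 109.3500
  k=1: S(1,0) = 148.2070; S(1,1) = 80.6806
  k=2: S(2,0) = 200.8715; S(2,1) = 109.3500; S(2,2) = 59.5277
  k=3: S(3,0) = 272.2502; S(3,1) = 148.2070; S(3,2) = 80.6806; S(3,3) = 43.9207
Terminal payoffs V(N, i) = max(K - S_T, 0):
  V(3,0) = 0.000000; V(3,1) = 0.000000; V(3,2) = 42.109426; V(3,3) = 78.869288
Backward induction: V(k, i) = exp(-r*dt) * [p * V(k+1, i) + (1-p) * V(k+1, i+1)].
  V(2,0) = exp(-r*dt) * [p*0.000000 + (1-p)*0.000000] = 0.000000
  V(2,1) = exp(-r*dt) * [p*0.000000 + (1-p)*42.109426] = 21.988739
  V(2,2) = exp(-r*dt) * [p*42.109426 + (1-p)*78.869288] = 59.897070
  V(1,0) = exp(-r*dt) * [p*0.000000 + (1-p)*21.988739] = 11.482100
  V(1,1) = exp(-r*dt) * [p*21.988739 + (1-p)*59.897070] = 41.048696
  V(0,0) = exp(-r*dt) * [p*11.482100 + (1-p)*41.048696] = 26.537384


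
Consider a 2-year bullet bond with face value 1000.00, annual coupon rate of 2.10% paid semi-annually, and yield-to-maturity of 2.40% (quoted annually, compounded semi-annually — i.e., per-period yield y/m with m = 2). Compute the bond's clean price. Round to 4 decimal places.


Answer: Price = 994.1758

Derivation:
Coupon per period c = face * coupon_rate / m = 10.500000
Periods per year m = 2; per-period yield y/m = 0.012000
Number of cashflows N = 4
Cashflows (t years, CF_t, discount factor 1/(1+y/m)^(m*t), PV):
  t = 0.5000: CF_t = 10.500000, DF = 0.988142, PV = 10.375494
  t = 1.0000: CF_t = 10.500000, DF = 0.976425, PV = 10.252464
  t = 1.5000: CF_t = 10.500000, DF = 0.964847, PV = 10.130894
  t = 2.0000: CF_t = 1010.500000, DF = 0.953406, PV = 963.416917
Price P = sum_t PV_t = 994.175769


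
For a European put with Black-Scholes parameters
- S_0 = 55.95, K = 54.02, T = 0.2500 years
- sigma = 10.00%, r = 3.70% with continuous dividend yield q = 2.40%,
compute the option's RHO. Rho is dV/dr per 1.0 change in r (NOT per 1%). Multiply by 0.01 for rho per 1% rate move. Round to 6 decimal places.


Answer: Rho = -3.064423

Derivation:
d1 = 0.7920817279; d2 = 0.7420817279
phi(d1) = 0.2915233233; exp(-qT) = 0.9940179641; exp(-rT) = 0.9907926496
N(-d2) = 0.2290189099
Rho = -K*T*exp(-rT)*N(-d2) = -54.0200 * 0.2500 * 0.9907926496 * 0.2290189099 = -3.064423


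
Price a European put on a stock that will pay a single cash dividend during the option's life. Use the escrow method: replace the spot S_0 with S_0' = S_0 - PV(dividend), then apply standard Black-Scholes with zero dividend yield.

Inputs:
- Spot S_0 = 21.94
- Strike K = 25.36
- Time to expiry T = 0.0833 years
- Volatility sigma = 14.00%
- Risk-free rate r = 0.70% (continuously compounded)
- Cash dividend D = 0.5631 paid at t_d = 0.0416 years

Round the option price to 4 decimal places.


PV(D) = D * exp(-r * t_d) = 0.5631 * 0.99970884 = 0.56293605
S_0' = S_0 - PV(D) = 21.9400 - 0.56293605 = 21.37706395
d1 = (ln(S_0'/K) + (r + sigma^2/2)*T) / (sigma*sqrt(T)) = -4.19376567
d2 = d1 - sigma*sqrt(T) = -4.23417210
exp(-rT) = 0.99941707
N(-d1) = 0.99998628; N(-d2) = 0.99998853
P = K * exp(-rT) * N(-d2) - S_0' * N(-d1) = 25.3600 * 0.99941707 * 0.99998853 - 21.37706395 * 0.99998628 = 3.9682

Answer: Price = 3.9682


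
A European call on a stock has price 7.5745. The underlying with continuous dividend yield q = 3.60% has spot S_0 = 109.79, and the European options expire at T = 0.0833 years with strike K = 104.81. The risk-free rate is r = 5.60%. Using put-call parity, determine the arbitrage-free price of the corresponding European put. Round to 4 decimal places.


Put-call parity: C - P = S_0 * exp(-qT) - K * exp(-rT).
S_0 * exp(-qT) = 109.7900 * 0.99700569 = 109.46125491
K * exp(-rT) = 104.8100 * 0.99534606 = 104.32222089
P = C - S*exp(-qT) + K*exp(-rT)
P = 7.5745 - 109.46125491 + 104.32222089 = 2.4355

Answer: Put price = 2.4355


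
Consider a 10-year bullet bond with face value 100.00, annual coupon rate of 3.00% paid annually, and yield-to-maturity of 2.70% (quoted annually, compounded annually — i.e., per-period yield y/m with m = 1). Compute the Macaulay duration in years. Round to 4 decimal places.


Answer: Macaulay duration = 8.8046 years

Derivation:
Coupon per period c = face * coupon_rate / m = 3.000000
Periods per year m = 1; per-period yield y/m = 0.027000
Number of cashflows N = 10
Cashflows (t years, CF_t, discount factor 1/(1+y/m)^(m*t), PV):
  t = 1.0000: CF_t = 3.000000, DF = 0.973710, PV = 2.921130
  t = 2.0000: CF_t = 3.000000, DF = 0.948111, PV = 2.844333
  t = 3.0000: CF_t = 3.000000, DF = 0.923185, PV = 2.769555
  t = 4.0000: CF_t = 3.000000, DF = 0.898914, PV = 2.696743
  t = 5.0000: CF_t = 3.000000, DF = 0.875282, PV = 2.625845
  t = 6.0000: CF_t = 3.000000, DF = 0.852270, PV = 2.556811
  t = 7.0000: CF_t = 3.000000, DF = 0.829864, PV = 2.489592
  t = 8.0000: CF_t = 3.000000, DF = 0.808047, PV = 2.424140
  t = 9.0000: CF_t = 3.000000, DF = 0.786803, PV = 2.360409
  t = 10.0000: CF_t = 103.000000, DF = 0.766118, PV = 78.910135
Price P = sum_t PV_t = 102.598691
Macaulay numerator sum_t t * PV_t:
  t * PV_t at t = 1.0000: 2.921130
  t * PV_t at t = 2.0000: 5.688665
  t * PV_t at t = 3.0000: 8.308664
  t * PV_t at t = 4.0000: 10.786970
  t * PV_t at t = 5.0000: 13.129223
  t * PV_t at t = 6.0000: 15.340865
  t * PV_t at t = 7.0000: 17.427143
  t * PV_t at t = 8.0000: 19.393120
  t * PV_t at t = 9.0000: 21.243681
  t * PV_t at t = 10.0000: 789.101354
Macaulay duration D = (sum_t t * PV_t) / P = 903.340815 / 102.598691 = 8.804604


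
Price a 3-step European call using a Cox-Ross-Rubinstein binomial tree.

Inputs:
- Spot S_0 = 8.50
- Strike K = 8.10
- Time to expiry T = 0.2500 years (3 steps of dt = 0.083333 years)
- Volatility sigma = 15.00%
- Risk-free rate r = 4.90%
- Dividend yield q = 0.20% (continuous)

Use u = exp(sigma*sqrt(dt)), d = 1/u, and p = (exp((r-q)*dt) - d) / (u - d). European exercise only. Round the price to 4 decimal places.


Answer: Price = V(0,0) = 0.5577

Derivation:
dt = T/N = 0.083333
u = exp(sigma*sqrt(dt)) = 1.044252; d = 1/u = 0.957623
p = (exp((r-q)*dt) - d) / (u - d) = 0.534477
Discount per step: exp(-r*dt) = 0.995925
Stock lattice S(k, i) with i counting down-moves:
  k=0: S(0,0) = 8.5000
  k=1: S(1,0) = 8.8761; S(1,1) = 8.1398
  k=2: S(2,0) = 9.2689; S(2,1) = 8.5000; S(2,2) = 7.7949
  k=3: S(3,0) = 9.6791; S(3,1) = 8.8761; S(3,2) = 8.1398; S(3,3) = 7.4645
Terminal payoffs V(N, i) = max(S_T - K, 0):
  V(3,0) = 1.579110; V(3,1) = 0.776146; V(3,2) = 0.039794; V(3,3) = 0.000000
Backward induction: V(k, i) = exp(-r*dt) * [p * V(k+1, i) + (1-p) * V(k+1, i+1)].
  V(2,0) = exp(-r*dt) * [p*1.579110 + (1-p)*0.776146] = 1.200400
  V(2,1) = exp(-r*dt) * [p*0.776146 + (1-p)*0.039794] = 0.431591
  V(2,2) = exp(-r*dt) * [p*0.039794 + (1-p)*0.000000] = 0.021182
  V(1,0) = exp(-r*dt) * [p*1.200400 + (1-p)*0.431591] = 0.839068
  V(1,1) = exp(-r*dt) * [p*0.431591 + (1-p)*0.021182] = 0.239556
  V(0,0) = exp(-r*dt) * [p*0.839068 + (1-p)*0.239556] = 0.557699


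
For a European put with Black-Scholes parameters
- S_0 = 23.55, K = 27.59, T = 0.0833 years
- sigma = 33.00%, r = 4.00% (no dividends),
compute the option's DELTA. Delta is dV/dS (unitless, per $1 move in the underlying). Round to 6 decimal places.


Answer: Delta = -0.942916

Derivation:
d1 = -1.5797351389; d2 = -1.6749788789
phi(d1) = 0.1145527243; exp(-qT) = 1.0000000000; exp(-rT) = 0.9966735450
N(-d1) = 0.9429162326
Delta = -exp(-qT) * N(-d1) = -1.0000000000 * 0.9429162326 = -0.942916


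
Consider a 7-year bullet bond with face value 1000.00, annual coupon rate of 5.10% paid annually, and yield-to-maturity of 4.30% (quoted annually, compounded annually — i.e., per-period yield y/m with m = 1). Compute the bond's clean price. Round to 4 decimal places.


Answer: Price = 1047.4886

Derivation:
Coupon per period c = face * coupon_rate / m = 51.000000
Periods per year m = 1; per-period yield y/m = 0.043000
Number of cashflows N = 7
Cashflows (t years, CF_t, discount factor 1/(1+y/m)^(m*t), PV):
  t = 1.0000: CF_t = 51.000000, DF = 0.958773, PV = 48.897411
  t = 2.0000: CF_t = 51.000000, DF = 0.919245, PV = 46.881507
  t = 3.0000: CF_t = 51.000000, DF = 0.881347, PV = 44.948712
  t = 4.0000: CF_t = 51.000000, DF = 0.845012, PV = 43.095601
  t = 5.0000: CF_t = 51.000000, DF = 0.810174, PV = 41.318889
  t = 6.0000: CF_t = 51.000000, DF = 0.776773, PV = 39.615426
  t = 7.0000: CF_t = 1051.000000, DF = 0.744749, PV = 782.731041
Price P = sum_t PV_t = 1047.488586


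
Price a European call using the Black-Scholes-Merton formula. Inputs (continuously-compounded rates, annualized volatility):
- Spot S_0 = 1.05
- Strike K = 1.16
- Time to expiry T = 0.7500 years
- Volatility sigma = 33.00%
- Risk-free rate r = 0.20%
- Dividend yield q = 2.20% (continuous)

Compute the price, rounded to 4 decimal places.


Answer: Price = 0.0716

Derivation:
d1 = (ln(S/K) + (r - q + 0.5*sigma^2) * T) / (sigma * sqrt(T)) = -0.25820623
d2 = d1 - sigma * sqrt(T) = -0.54399461
exp(-rT) = 0.99850112; exp(-qT) = 0.98363538
C = S_0 * exp(-qT) * N(d1) - K * exp(-rT) * N(d2)
N(d1) = 0.39812388; N(d2) = 0.29322259
C = 1.0500 * 0.98363538 * 0.39812388 - 1.1600 * 0.99850112 * 0.29322259 = 0.0716


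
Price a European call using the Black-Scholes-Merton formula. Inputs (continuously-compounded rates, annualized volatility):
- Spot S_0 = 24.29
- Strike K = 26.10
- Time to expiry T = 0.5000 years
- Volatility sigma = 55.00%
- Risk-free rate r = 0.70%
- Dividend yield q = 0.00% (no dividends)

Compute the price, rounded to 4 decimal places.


Answer: Price = 3.0771

Derivation:
d1 = (ln(S/K) + (r - q + 0.5*sigma^2) * T) / (sigma * sqrt(T)) = 0.01865329
d2 = d1 - sigma * sqrt(T) = -0.37025544
exp(-rT) = 0.99650612; exp(-qT) = 1.00000000
C = S_0 * exp(-qT) * N(d1) - K * exp(-rT) * N(d2)
N(d1) = 0.50744116; N(d2) = 0.35559609
C = 24.2900 * 1.00000000 * 0.50744116 - 26.1000 * 0.99650612 * 0.35559609 = 3.0771


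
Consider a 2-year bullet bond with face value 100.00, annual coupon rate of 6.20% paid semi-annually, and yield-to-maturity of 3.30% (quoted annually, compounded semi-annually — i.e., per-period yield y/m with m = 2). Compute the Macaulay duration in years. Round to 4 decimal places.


Answer: Macaulay duration = 1.9143 years

Derivation:
Coupon per period c = face * coupon_rate / m = 3.100000
Periods per year m = 2; per-period yield y/m = 0.016500
Number of cashflows N = 4
Cashflows (t years, CF_t, discount factor 1/(1+y/m)^(m*t), PV):
  t = 0.5000: CF_t = 3.100000, DF = 0.983768, PV = 3.049680
  t = 1.0000: CF_t = 3.100000, DF = 0.967799, PV = 3.000177
  t = 1.5000: CF_t = 3.100000, DF = 0.952090, PV = 2.951478
  t = 2.0000: CF_t = 103.100000, DF = 0.936635, PV = 96.567088
Price P = sum_t PV_t = 105.568423
Macaulay numerator sum_t t * PV_t:
  t * PV_t at t = 0.5000: 1.524840
  t * PV_t at t = 1.0000: 3.000177
  t * PV_t at t = 1.5000: 4.427217
  t * PV_t at t = 2.0000: 193.134175
Macaulay duration D = (sum_t t * PV_t) / P = 202.086410 / 105.568423 = 1.914269


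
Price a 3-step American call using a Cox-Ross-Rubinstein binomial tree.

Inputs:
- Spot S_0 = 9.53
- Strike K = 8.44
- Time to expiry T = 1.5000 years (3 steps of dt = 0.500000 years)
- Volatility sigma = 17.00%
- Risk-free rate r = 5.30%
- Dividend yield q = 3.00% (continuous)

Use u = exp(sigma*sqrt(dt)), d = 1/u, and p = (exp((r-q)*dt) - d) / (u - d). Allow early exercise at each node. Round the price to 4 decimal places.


dt = T/N = 0.500000
u = exp(sigma*sqrt(dt)) = 1.127732; d = 1/u = 0.886736
p = (exp((r-q)*dt) - d) / (u - d) = 0.517978
Discount per step: exp(-r*dt) = 0.973848
Stock lattice S(k, i) with i counting down-moves:
  k=0: S(0,0) = 9.5300
  k=1: S(1,0) = 10.7473; S(1,1) = 8.4506
  k=2: S(2,0) = 12.1200; S(2,1) = 9.5300; S(2,2) = 7.4934
  k=3: S(3,0) = 13.6682; S(3,1) = 10.7473; S(3,2) = 8.4506; S(3,3) = 6.6447
Terminal payoffs V(N, i) = max(S_T - K, 0):
  V(3,0) = 5.228162; V(3,1) = 2.307282; V(3,2) = 0.010593; V(3,3) = 0.000000
Backward induction: V(k, i) = exp(-r*dt) * [p * V(k+1, i) + (1-p) * V(k+1, i+1)]; then take max(V_cont, immediate exercise) for American.
  V(2,0) = exp(-r*dt) * [p*5.228162 + (1-p)*2.307282] = 3.720327; exercise = 3.680049; V(2,0) = max -> 3.720327
  V(2,1) = exp(-r*dt) * [p*2.307282 + (1-p)*0.010593] = 1.168839; exercise = 1.090000; V(2,1) = max -> 1.168839
  V(2,2) = exp(-r*dt) * [p*0.010593 + (1-p)*0.000000] = 0.005343; exercise = 0.000000; V(2,2) = max -> 0.005343
  V(1,0) = exp(-r*dt) * [p*3.720327 + (1-p)*1.168839] = 2.425324; exercise = 2.307282; V(1,0) = max -> 2.425324
  V(1,1) = exp(-r*dt) * [p*1.168839 + (1-p)*0.005343] = 0.592108; exercise = 0.010593; V(1,1) = max -> 0.592108
  V(0,0) = exp(-r*dt) * [p*2.425324 + (1-p)*0.592108] = 1.501356; exercise = 1.090000; V(0,0) = max -> 1.501356

Answer: Price = V(0,0) = 1.5014


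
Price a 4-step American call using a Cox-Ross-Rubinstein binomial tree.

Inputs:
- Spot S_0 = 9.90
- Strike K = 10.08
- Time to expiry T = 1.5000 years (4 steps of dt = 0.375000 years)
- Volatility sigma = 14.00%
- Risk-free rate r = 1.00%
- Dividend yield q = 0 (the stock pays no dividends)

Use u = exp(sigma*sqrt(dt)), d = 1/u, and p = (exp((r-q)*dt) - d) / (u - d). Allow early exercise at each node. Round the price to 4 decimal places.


dt = T/N = 0.375000
u = exp(sigma*sqrt(dt)) = 1.089514; d = 1/u = 0.917840
p = (exp((r-q)*dt) - d) / (u - d) = 0.500465
Discount per step: exp(-r*dt) = 0.996257
Stock lattice S(k, i) with i counting down-moves:
  k=0: S(0,0) = 9.9000
  k=1: S(1,0) = 10.7862; S(1,1) = 9.0866
  k=2: S(2,0) = 11.7517; S(2,1) = 9.9000; S(2,2) = 8.3401
  k=3: S(3,0) = 12.8037; S(3,1) = 10.7862; S(3,2) = 9.0866; S(3,3) = 7.6548
  k=4: S(4,0) = 13.9498; S(4,1) = 11.7517; S(4,2) = 9.9000; S(4,3) = 8.3401; S(4,4) = 7.0259
Terminal payoffs V(N, i) = max(S_T - K, 0):
  V(4,0) = 3.869774; V(4,1) = 1.671713; V(4,2) = 0.000000; V(4,3) = 0.000000; V(4,4) = 0.000000
Backward induction: V(k, i) = exp(-r*dt) * [p * V(k+1, i) + (1-p) * V(k+1, i+1)]; then take max(V_cont, immediate exercise) for American.
  V(3,0) = exp(-r*dt) * [p*3.869774 + (1-p)*1.671713] = 2.761391; exercise = 2.723661; V(3,0) = max -> 2.761391
  V(3,1) = exp(-r*dt) * [p*1.671713 + (1-p)*0.000000] = 0.833502; exercise = 0.706193; V(3,1) = max -> 0.833502
  V(3,2) = exp(-r*dt) * [p*0.000000 + (1-p)*0.000000] = 0.000000; exercise = 0.000000; V(3,2) = max -> 0.000000
  V(3,3) = exp(-r*dt) * [p*0.000000 + (1-p)*0.000000] = 0.000000; exercise = 0.000000; V(3,3) = max -> 0.000000
  V(2,0) = exp(-r*dt) * [p*2.761391 + (1-p)*0.833502] = 1.791611; exercise = 1.671713; V(2,0) = max -> 1.791611
  V(2,1) = exp(-r*dt) * [p*0.833502 + (1-p)*0.000000] = 0.415577; exercise = 0.000000; V(2,1) = max -> 0.415577
  V(2,2) = exp(-r*dt) * [p*0.000000 + (1-p)*0.000000] = 0.000000; exercise = 0.000000; V(2,2) = max -> 0.000000
  V(1,0) = exp(-r*dt) * [p*1.791611 + (1-p)*0.415577] = 1.100101; exercise = 0.706193; V(1,0) = max -> 1.100101
  V(1,1) = exp(-r*dt) * [p*0.415577 + (1-p)*0.000000] = 0.207203; exercise = 0.000000; V(1,1) = max -> 0.207203
  V(0,0) = exp(-r*dt) * [p*1.100101 + (1-p)*0.207203] = 0.651619; exercise = 0.000000; V(0,0) = max -> 0.651619

Answer: Price = V(0,0) = 0.6516
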